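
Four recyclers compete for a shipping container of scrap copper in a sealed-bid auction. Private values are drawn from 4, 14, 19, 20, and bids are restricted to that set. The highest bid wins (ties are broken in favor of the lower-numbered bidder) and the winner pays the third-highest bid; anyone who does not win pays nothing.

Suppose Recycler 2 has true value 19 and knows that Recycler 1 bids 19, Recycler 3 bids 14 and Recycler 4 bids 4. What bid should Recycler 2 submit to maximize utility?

20

Bid 4: loses, pays 0, utility 0.
Bid 14: loses, pays 0, utility 0.
Bid 19: loses, pays 0, utility 0.
Bid 20: wins, pays 14, utility 19 - 14 = 5.
The best choice is 20 with utility 5.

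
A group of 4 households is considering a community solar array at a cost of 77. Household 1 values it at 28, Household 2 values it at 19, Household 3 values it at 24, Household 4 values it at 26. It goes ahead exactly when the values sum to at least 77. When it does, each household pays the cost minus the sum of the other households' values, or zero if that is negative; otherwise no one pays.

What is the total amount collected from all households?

18

Total value 97 ≥ cost 77, so it is built.
Household 1: others sum to 69; max(0, 77 - 69) = 8.
Household 2: others sum to 78; max(0, 77 - 78) = 0.
Household 3: others sum to 73; max(0, 77 - 73) = 4.
Household 4: others sum to 71; max(0, 77 - 71) = 6.
Total collected = 8 + 0 + 4 + 6 = 18.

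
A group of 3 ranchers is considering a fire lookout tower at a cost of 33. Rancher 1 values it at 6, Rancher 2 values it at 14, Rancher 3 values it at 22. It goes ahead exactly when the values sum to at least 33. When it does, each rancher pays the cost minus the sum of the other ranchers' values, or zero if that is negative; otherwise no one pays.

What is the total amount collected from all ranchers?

Total value 42 ≥ cost 33, so it is built.
Rancher 1: others sum to 36; max(0, 33 - 36) = 0.
Rancher 2: others sum to 28; max(0, 33 - 28) = 5.
Rancher 3: others sum to 20; max(0, 33 - 20) = 13.
Total collected = 0 + 5 + 13 = 18.

18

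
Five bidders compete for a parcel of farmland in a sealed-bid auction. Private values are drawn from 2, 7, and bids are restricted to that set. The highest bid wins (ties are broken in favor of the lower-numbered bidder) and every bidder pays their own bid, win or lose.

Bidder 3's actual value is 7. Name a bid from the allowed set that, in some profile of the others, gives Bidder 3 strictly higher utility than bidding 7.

2

Suppose Bidder 1 bids 2, Bidder 2 bids 7, Bidder 4 bids 2 and Bidder 5 bids 2.
Bid 7: loses but pays 7, utility -7.
Bid 2: loses but pays 2, utility -2.
So bidding 2 beats truth here (-2 > -7).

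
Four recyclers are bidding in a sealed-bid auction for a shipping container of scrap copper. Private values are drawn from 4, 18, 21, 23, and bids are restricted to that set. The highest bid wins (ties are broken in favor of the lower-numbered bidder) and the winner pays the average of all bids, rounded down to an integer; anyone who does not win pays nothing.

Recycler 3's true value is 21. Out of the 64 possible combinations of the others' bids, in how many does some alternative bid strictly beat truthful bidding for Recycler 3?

21

Others bid (4, 4, 4): truth gives 13; bid 18 gives 14 > 13. Violating.
Others bid (4, 4, 23): truth gives 0; bid 23 gives 8 > 0. Violating.
Others bid (4, 18, 23): truth gives 0; bid 23 gives 4 > 0. Violating.
Others bid (4, 21, 4): truth gives 0; bid 23 gives 8 > 0. Violating.
Others bid (4, 4, 18): truth gives 10; no alternative beats it.
Others bid (4, 4, 21): truth gives 9; no alternative beats it.
(Checking all 64 profiles: 21 have a profitable deviation, 43 do not.)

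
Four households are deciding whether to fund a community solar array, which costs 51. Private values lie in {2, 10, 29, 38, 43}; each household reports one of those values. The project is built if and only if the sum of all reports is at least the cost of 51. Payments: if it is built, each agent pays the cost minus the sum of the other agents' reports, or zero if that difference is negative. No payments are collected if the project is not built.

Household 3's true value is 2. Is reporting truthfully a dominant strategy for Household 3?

Yes

Check each profile of the others' reports and compare truth against every alternative report.
Others report (2, 10, 29): truth gives 0, best alternative gives -8.
Others report (2, 29, 10): truth gives 0, best alternative gives -8.
Others report (10, 2, 29): truth gives 0, best alternative gives -8.
Others report (10, 29, 2): truth gives 0, best alternative gives -8.
Others report (29, 2, 10): truth gives 0, best alternative gives -8.
Others report (29, 10, 2): truth gives 0, best alternative gives -8.
(Remaining 119 profiles checked similarly; truth is weakly best in each.)
In every case the truthful report is at least as good as any alternative, so it is a dominant strategy.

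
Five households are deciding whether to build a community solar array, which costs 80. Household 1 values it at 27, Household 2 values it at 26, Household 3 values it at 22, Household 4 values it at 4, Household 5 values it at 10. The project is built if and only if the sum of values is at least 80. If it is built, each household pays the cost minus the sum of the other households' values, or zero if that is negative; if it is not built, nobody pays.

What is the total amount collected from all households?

49

Total value 89 ≥ cost 80, so it is built.
Household 1: others sum to 62; max(0, 80 - 62) = 18.
Household 2: others sum to 63; max(0, 80 - 63) = 17.
Household 3: others sum to 67; max(0, 80 - 67) = 13.
Household 4: others sum to 85; max(0, 80 - 85) = 0.
Household 5: others sum to 79; max(0, 80 - 79) = 1.
Total collected = 18 + 17 + 13 + 0 + 1 = 49.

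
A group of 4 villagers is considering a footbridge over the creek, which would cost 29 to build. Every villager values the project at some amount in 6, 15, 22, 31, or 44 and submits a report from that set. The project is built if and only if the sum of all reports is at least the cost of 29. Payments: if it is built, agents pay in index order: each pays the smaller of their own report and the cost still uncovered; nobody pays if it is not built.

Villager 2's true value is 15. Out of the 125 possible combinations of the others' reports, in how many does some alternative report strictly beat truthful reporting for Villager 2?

Others report (6, 6, 15): truth gives 0; report 6 gives 9 > 0. Violating.
Others report (6, 6, 22): truth gives 0; report 6 gives 9 > 0. Violating.
Others report (6, 6, 31): truth gives 0; report 6 gives 9 > 0. Violating.
Others report (6, 6, 44): truth gives 0; report 6 gives 9 > 0. Violating.
Others report (6, 6, 6): truth gives 0; no alternative beats it.
Others report (31, 6, 6): truth gives 15; no alternative beats it.
(Checking all 125 profiles: 74 have a profitable deviation, 51 do not.)

74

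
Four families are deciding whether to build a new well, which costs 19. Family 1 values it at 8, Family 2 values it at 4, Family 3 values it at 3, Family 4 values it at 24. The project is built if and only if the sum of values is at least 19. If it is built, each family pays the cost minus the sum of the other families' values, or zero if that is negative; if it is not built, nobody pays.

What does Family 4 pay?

4

Total value 39 ≥ cost 19, so the project is built.
The other families' values sum to 15.
Cost minus that sum is 19 - 15 = 4.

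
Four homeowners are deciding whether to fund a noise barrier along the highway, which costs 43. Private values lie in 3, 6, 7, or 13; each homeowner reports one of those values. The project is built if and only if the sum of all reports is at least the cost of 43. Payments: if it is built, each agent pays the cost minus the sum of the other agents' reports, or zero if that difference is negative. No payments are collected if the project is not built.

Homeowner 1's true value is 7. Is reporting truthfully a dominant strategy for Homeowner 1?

Check each profile of the others' reports and compare truth against every alternative report.
Others report (13, 13, 13): truth gives 3, best alternative gives 3.
Others report (3, 3, 3): truth gives 0, best alternative gives 0.
Others report (3, 3, 6): truth gives 0, best alternative gives 0.
Others report (3, 3, 7): truth gives 0, best alternative gives 0.
Others report (3, 3, 13): truth gives 0, best alternative gives 0.
Others report (3, 6, 3): truth gives 0, best alternative gives 0.
(Remaining 58 profiles checked similarly; truth is weakly best in each.)
In every case the truthful report is at least as good as any alternative, so it is a dominant strategy.

Yes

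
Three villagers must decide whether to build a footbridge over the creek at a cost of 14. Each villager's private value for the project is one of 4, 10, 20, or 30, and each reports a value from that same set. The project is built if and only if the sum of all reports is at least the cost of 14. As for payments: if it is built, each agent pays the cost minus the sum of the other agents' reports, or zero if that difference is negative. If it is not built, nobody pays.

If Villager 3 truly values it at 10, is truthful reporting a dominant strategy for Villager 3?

Check each profile of the others' reports and compare truth against every alternative report.
Others report (4, 10): truth gives 10, best alternative gives 10.
Others report (4, 20): truth gives 10, best alternative gives 10.
Others report (4, 30): truth gives 10, best alternative gives 10.
Others report (10, 4): truth gives 10, best alternative gives 10.
Others report (10, 10): truth gives 10, best alternative gives 10.
Others report (10, 20): truth gives 10, best alternative gives 10.
(Remaining 10 profiles checked similarly; truth is weakly best in each.)
In every case the truthful report is at least as good as any alternative, so it is a dominant strategy.

Yes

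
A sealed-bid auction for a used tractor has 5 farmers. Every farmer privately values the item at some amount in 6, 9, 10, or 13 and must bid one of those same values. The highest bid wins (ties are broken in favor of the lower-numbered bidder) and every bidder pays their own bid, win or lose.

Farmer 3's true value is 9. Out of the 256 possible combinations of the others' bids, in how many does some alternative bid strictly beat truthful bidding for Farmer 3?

252

Others bid (6, 6, 6, 10): truth gives -9; bid 10 gives -1 > -9. Violating.
Others bid (6, 6, 6, 13): truth gives -9; bid 13 gives -4 > -9. Violating.
Others bid (6, 6, 9, 10): truth gives -9; bid 10 gives -1 > -9. Violating.
Others bid (6, 6, 9, 13): truth gives -9; bid 13 gives -4 > -9. Violating.
Others bid (6, 6, 6, 6): truth gives 0; no alternative beats it.
Others bid (6, 6, 6, 9): truth gives 0; no alternative beats it.
(Checking all 256 profiles: 252 have a profitable deviation, 4 do not.)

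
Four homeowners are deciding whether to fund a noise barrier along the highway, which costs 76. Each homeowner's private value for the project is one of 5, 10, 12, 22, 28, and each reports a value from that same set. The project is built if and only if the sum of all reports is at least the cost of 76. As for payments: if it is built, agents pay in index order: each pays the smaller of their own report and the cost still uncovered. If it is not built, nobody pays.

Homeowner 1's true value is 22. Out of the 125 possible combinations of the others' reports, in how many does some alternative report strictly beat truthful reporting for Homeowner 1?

Others report (10, 28, 28): truth gives 0; report 10 gives 12 > 0. Violating.
Others report (12, 28, 28): truth gives 0; report 10 gives 12 > 0. Violating.
Others report (22, 22, 22): truth gives 0; report 10 gives 12 > 0. Violating.
Others report (22, 22, 28): truth gives 0; report 5 gives 17 > 0. Violating.
Others report (5, 5, 5): truth gives 0; no alternative beats it.
Others report (5, 5, 10): truth gives 0; no alternative beats it.
(Checking all 125 profiles: 14 have a profitable deviation, 111 do not.)

14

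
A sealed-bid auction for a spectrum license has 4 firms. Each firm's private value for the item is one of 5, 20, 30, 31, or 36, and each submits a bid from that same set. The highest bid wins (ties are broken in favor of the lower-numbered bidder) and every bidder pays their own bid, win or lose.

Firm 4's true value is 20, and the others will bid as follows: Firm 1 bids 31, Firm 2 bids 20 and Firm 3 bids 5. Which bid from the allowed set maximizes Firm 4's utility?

5

Bid 5: loses but pays 5, utility -5.
Bid 20: loses but pays 20, utility -20.
Bid 30: loses but pays 30, utility -30.
Bid 31: loses but pays 31, utility -31.
Bid 36: wins, pays 36, utility 20 - 36 = -16.
The best choice is 5 with utility -5.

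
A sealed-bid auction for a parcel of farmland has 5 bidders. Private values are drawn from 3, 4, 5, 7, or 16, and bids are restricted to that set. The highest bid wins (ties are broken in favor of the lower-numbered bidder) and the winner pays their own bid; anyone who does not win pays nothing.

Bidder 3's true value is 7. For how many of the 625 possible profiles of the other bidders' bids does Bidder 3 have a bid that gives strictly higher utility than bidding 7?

Others bid (3, 3, 3, 3): truth gives 0; bid 4 gives 3 > 0. Violating.
Others bid (3, 3, 3, 4): truth gives 0; bid 4 gives 3 > 0. Violating.
Others bid (3, 3, 3, 5): truth gives 0; bid 5 gives 2 > 0. Violating.
Others bid (3, 3, 4, 3): truth gives 0; bid 4 gives 3 > 0. Violating.
Others bid (3, 3, 3, 7): truth gives 0; no alternative beats it.
Others bid (3, 3, 3, 16): truth gives 0; no alternative beats it.
(Checking all 625 profiles: 36 have a profitable deviation, 589 do not.)

36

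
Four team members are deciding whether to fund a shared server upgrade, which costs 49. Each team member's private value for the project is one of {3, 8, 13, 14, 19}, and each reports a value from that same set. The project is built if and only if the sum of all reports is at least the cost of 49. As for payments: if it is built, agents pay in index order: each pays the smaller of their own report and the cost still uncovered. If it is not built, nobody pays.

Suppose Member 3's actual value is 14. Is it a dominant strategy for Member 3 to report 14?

No

Consider the case where Member 1 reports 3, Member 2 reports 14 and Member 4 reports 19.
Truthful report 14: project built, pays 14, utility 14 - 14 = 0.
Report 13 instead: project built, pays 13, utility 14 - 13 = 1.
Since 1 > 0, reporting 13 is strictly better here, so truthful reporting is not dominant.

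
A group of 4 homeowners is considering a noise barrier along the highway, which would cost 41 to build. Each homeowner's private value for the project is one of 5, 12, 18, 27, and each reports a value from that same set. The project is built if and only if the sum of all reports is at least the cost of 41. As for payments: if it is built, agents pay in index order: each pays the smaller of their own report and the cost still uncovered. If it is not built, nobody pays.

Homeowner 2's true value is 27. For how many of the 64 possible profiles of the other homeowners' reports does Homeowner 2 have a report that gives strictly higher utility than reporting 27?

Others report (5, 5, 18): truth gives 0; report 18 gives 9 > 0. Violating.
Others report (5, 5, 27): truth gives 0; report 5 gives 22 > 0. Violating.
Others report (5, 12, 12): truth gives 0; report 12 gives 15 > 0. Violating.
Others report (5, 12, 18): truth gives 0; report 12 gives 15 > 0. Violating.
Others report (5, 5, 5): truth gives 0; no alternative beats it.
Others report (5, 5, 12): truth gives 0; no alternative beats it.
(Checking all 64 profiles: 60 have a profitable deviation, 4 do not.)

60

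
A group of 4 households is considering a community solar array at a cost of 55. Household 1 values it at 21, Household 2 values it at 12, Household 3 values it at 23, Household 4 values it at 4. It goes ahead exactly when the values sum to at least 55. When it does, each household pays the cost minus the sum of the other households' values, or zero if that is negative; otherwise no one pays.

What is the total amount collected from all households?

41

Total value 60 ≥ cost 55, so it is built.
Household 1: others sum to 39; max(0, 55 - 39) = 16.
Household 2: others sum to 48; max(0, 55 - 48) = 7.
Household 3: others sum to 37; max(0, 55 - 37) = 18.
Household 4: others sum to 56; max(0, 55 - 56) = 0.
Total collected = 16 + 7 + 18 + 0 = 41.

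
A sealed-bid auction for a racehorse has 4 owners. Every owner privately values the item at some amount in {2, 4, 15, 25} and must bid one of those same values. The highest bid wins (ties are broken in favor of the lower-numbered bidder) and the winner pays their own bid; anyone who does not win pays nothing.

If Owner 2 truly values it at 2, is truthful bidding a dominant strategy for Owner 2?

Yes

Check each profile of the others' bids and compare truth against every alternative bid.
Others bid (2, 2, 2): truth gives 0, best alternative gives -2.
Others bid (2, 2, 4): truth gives 0, best alternative gives -2.
Others bid (2, 4, 2): truth gives 0, best alternative gives -2.
Others bid (2, 4, 4): truth gives 0, best alternative gives -2.
Others bid (2, 2, 15): truth gives 0, best alternative gives 0.
Others bid (2, 2, 25): truth gives 0, best alternative gives 0.
(Remaining 58 profiles checked similarly; truth is weakly best in each.)
In every case the truthful bid is at least as good as any alternative, so it is a dominant strategy.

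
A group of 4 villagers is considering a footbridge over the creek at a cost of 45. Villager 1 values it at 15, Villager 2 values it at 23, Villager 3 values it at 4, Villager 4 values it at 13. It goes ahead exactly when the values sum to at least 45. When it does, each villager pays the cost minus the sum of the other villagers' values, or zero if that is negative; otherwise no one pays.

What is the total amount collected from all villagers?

21

Total value 55 ≥ cost 45, so it is built.
Villager 1: others sum to 40; max(0, 45 - 40) = 5.
Villager 2: others sum to 32; max(0, 45 - 32) = 13.
Villager 3: others sum to 51; max(0, 45 - 51) = 0.
Villager 4: others sum to 42; max(0, 45 - 42) = 3.
Total collected = 5 + 13 + 0 + 3 = 21.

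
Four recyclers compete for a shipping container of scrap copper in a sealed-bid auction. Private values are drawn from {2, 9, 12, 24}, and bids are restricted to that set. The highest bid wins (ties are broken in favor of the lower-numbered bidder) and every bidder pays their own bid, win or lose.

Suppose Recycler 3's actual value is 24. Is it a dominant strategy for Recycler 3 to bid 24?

Consider the case where Recycler 1 bids 2, Recycler 2 bids 2 and Recycler 4 bids 2.
Truthful bid 24: wins, pays 24, utility 24 - 24 = 0.
Bid 9 instead: wins, pays 9, utility 24 - 9 = 15.
Since 15 > 0, bidding 9 is strictly better here, so truthful bidding is not dominant.

No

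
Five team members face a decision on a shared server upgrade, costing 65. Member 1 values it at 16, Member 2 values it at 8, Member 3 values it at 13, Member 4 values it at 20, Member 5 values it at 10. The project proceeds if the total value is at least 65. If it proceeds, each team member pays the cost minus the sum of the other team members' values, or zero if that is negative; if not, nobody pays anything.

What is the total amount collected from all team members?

Total value 67 ≥ cost 65, so it is built.
Member 1: others sum to 51; max(0, 65 - 51) = 14.
Member 2: others sum to 59; max(0, 65 - 59) = 6.
Member 3: others sum to 54; max(0, 65 - 54) = 11.
Member 4: others sum to 47; max(0, 65 - 47) = 18.
Member 5: others sum to 57; max(0, 65 - 57) = 8.
Total collected = 14 + 6 + 11 + 18 + 8 = 57.

57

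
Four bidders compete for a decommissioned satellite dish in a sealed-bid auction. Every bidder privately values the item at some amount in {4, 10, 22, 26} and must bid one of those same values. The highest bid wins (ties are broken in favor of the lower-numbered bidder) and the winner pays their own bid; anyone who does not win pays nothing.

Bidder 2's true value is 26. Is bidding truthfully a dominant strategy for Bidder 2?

Consider the case where Bidder 1 bids 4, Bidder 3 bids 4 and Bidder 4 bids 4.
Truthful bid 26: wins, pays 26, utility 26 - 26 = 0.
Bid 10 instead: wins, pays 10, utility 26 - 10 = 16.
Since 16 > 0, bidding 10 is strictly better here, so truthful bidding is not dominant.

No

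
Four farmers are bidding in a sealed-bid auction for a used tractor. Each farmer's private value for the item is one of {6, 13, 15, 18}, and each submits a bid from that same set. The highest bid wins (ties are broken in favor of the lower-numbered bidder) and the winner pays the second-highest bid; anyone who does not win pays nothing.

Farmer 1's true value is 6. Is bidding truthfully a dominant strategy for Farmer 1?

Check each profile of the others' bids and compare truth against every alternative bid.
Others bid (6, 6, 13): truth gives 0, best alternative gives -7.
Others bid (6, 13, 6): truth gives 0, best alternative gives -7.
Others bid (6, 13, 13): truth gives 0, best alternative gives -7.
Others bid (13, 6, 6): truth gives 0, best alternative gives -7.
Others bid (13, 6, 13): truth gives 0, best alternative gives -7.
Others bid (13, 13, 6): truth gives 0, best alternative gives -7.
(Remaining 58 profiles checked similarly; truth is weakly best in each.)
In every case the truthful bid is at least as good as any alternative, so it is a dominant strategy.

Yes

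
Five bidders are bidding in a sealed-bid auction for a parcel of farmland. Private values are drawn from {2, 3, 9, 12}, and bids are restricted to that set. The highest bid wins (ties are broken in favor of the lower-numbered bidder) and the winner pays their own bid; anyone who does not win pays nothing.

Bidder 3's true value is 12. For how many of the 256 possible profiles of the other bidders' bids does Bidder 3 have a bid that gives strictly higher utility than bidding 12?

36

Others bid (2, 2, 2, 2): truth gives 0; bid 3 gives 9 > 0. Violating.
Others bid (2, 2, 2, 3): truth gives 0; bid 3 gives 9 > 0. Violating.
Others bid (2, 2, 2, 9): truth gives 0; bid 9 gives 3 > 0. Violating.
Others bid (2, 2, 3, 2): truth gives 0; bid 3 gives 9 > 0. Violating.
Others bid (2, 2, 2, 12): truth gives 0; no alternative beats it.
Others bid (2, 2, 3, 12): truth gives 0; no alternative beats it.
(Checking all 256 profiles: 36 have a profitable deviation, 220 do not.)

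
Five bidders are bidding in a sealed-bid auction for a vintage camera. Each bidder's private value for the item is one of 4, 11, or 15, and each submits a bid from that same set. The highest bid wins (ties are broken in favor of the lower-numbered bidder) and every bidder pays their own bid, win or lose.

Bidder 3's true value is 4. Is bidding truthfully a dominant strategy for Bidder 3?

Check each profile of the others' bids and compare truth against every alternative bid.
Others bid (4, 4, 4, 15): truth gives -4, best alternative gives -11.
Others bid (4, 4, 11, 15): truth gives -4, best alternative gives -11.
Others bid (4, 4, 15, 4): truth gives -4, best alternative gives -11.
Others bid (4, 4, 15, 11): truth gives -4, best alternative gives -11.
Others bid (4, 4, 15, 15): truth gives -4, best alternative gives -11.
Others bid (4, 11, 4, 4): truth gives -4, best alternative gives -11.
(Remaining 75 profiles checked similarly; truth is weakly best in each.)
In every case the truthful bid is at least as good as any alternative, so it is a dominant strategy.

Yes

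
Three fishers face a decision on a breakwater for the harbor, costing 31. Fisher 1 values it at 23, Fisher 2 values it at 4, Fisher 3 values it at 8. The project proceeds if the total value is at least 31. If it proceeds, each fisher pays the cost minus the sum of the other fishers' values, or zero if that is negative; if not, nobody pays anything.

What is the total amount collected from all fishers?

Total value 35 ≥ cost 31, so it is built.
Fisher 1: others sum to 12; max(0, 31 - 12) = 19.
Fisher 2: others sum to 31; max(0, 31 - 31) = 0.
Fisher 3: others sum to 27; max(0, 31 - 27) = 4.
Total collected = 19 + 0 + 4 = 23.

23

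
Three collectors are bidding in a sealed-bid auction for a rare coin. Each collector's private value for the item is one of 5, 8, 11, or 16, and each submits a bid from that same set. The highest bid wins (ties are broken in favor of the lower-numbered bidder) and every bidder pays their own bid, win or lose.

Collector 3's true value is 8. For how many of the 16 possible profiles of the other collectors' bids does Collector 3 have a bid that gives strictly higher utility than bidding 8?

Others bid (5, 8): truth gives -8; bid 11 gives -3 > -8. Violating.
Others bid (5, 11): truth gives -8; bid 5 gives -5 > -8. Violating.
Others bid (5, 16): truth gives -8; bid 5 gives -5 > -8. Violating.
Others bid (8, 5): truth gives -8; bid 11 gives -3 > -8. Violating.
Others bid (5, 5): truth gives 0; no alternative beats it.
(Checking all 16 profiles: 15 have a profitable deviation, 1 does not.)

15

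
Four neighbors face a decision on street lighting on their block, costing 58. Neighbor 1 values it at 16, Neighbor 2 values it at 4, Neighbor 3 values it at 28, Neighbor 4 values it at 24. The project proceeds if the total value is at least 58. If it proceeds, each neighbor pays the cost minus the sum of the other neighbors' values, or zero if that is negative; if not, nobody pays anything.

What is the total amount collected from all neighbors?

Total value 72 ≥ cost 58, so it is built.
Neighbor 1: others sum to 56; max(0, 58 - 56) = 2.
Neighbor 2: others sum to 68; max(0, 58 - 68) = 0.
Neighbor 3: others sum to 44; max(0, 58 - 44) = 14.
Neighbor 4: others sum to 48; max(0, 58 - 48) = 10.
Total collected = 2 + 0 + 14 + 10 = 26.

26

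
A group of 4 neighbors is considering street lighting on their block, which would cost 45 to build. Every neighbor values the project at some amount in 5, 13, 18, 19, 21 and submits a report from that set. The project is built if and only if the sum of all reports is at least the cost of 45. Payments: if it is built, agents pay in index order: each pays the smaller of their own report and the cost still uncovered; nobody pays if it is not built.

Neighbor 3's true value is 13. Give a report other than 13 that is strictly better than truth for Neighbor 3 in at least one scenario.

5

Suppose Neighbor 1 reports 5, Neighbor 2 reports 18 and Neighbor 4 reports 18.
Report 13: project built, pays 13, utility 13 - 13 = 0.
Report 5: project built, pays 5, utility 13 - 5 = 8.
So reporting 5 beats truth here (8 > 0).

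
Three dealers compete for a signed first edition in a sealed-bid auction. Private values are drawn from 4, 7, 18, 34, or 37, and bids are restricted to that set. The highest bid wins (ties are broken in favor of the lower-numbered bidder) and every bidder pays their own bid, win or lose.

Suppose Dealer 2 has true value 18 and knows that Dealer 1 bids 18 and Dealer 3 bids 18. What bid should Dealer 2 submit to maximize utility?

Bid 4: loses but pays 4, utility -4.
Bid 7: loses but pays 7, utility -7.
Bid 18: loses but pays 18, utility -18.
Bid 34: wins, pays 34, utility 18 - 34 = -16.
Bid 37: wins, pays 37, utility 18 - 37 = -19.
The best choice is 4 with utility -4.

4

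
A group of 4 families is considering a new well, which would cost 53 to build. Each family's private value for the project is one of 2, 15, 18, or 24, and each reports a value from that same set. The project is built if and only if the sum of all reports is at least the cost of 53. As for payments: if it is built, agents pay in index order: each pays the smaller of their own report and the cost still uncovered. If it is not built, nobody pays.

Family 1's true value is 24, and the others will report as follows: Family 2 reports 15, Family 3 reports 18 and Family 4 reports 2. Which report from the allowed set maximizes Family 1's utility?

Report 2: project not built, utility 0.
Report 15: project not built, utility 0.
Report 18: project built, pays 18, utility 24 - 18 = 6.
Report 24: project built, pays 24, utility 24 - 24 = 0.
The best choice is 18 with utility 6.

18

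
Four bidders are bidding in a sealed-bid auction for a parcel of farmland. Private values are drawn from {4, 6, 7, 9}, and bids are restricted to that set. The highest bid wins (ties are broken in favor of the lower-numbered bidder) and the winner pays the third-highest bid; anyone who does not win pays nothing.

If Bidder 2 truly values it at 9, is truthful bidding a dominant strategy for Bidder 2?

Yes

Check each profile of the others' bids and compare truth against every alternative bid.
Others bid (4, 4, 9): truth gives 5, best alternative gives 0.
Others bid (4, 9, 4): truth gives 5, best alternative gives 0.
Others bid (7, 4, 4): truth gives 5, best alternative gives 0.
Others bid (4, 6, 9): truth gives 3, best alternative gives 0.
Others bid (4, 9, 6): truth gives 3, best alternative gives 0.
Others bid (6, 4, 9): truth gives 3, best alternative gives 0.
(Remaining 58 profiles checked similarly; truth is weakly best in each.)
In every case the truthful bid is at least as good as any alternative, so it is a dominant strategy.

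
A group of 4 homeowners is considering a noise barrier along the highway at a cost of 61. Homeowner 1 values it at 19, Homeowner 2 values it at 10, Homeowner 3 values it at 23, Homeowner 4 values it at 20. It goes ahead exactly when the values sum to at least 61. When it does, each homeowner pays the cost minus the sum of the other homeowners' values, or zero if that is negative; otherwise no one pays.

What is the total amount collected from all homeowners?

Total value 72 ≥ cost 61, so it is built.
Homeowner 1: others sum to 53; max(0, 61 - 53) = 8.
Homeowner 2: others sum to 62; max(0, 61 - 62) = 0.
Homeowner 3: others sum to 49; max(0, 61 - 49) = 12.
Homeowner 4: others sum to 52; max(0, 61 - 52) = 9.
Total collected = 8 + 0 + 12 + 9 = 29.

29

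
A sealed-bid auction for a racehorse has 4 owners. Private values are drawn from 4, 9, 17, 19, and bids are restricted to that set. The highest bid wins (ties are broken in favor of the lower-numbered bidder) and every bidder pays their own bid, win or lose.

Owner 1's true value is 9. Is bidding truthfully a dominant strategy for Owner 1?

Consider the case where Owner 2 bids 4, Owner 3 bids 4 and Owner 4 bids 4.
Truthful bid 9: wins, pays 9, utility 9 - 9 = 0.
Bid 4 instead: wins, pays 4, utility 9 - 4 = 5.
Since 5 > 0, bidding 4 is strictly better here, so truthful bidding is not dominant.

No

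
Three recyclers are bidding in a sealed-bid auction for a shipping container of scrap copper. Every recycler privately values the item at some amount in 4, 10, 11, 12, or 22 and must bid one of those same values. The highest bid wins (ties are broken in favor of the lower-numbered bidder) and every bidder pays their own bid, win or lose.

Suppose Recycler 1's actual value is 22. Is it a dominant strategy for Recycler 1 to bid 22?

Consider the case where Recycler 2 bids 4 and Recycler 3 bids 4.
Truthful bid 22: wins, pays 22, utility 22 - 22 = 0.
Bid 4 instead: wins, pays 4, utility 22 - 4 = 18.
Since 18 > 0, bidding 4 is strictly better here, so truthful bidding is not dominant.

No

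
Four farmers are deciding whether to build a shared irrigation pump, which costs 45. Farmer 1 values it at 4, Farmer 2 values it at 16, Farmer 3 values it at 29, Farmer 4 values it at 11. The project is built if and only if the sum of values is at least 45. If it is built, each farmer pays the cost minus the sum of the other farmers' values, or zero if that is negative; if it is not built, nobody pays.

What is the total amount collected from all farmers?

Total value 60 ≥ cost 45, so it is built.
Farmer 1: others sum to 56; max(0, 45 - 56) = 0.
Farmer 2: others sum to 44; max(0, 45 - 44) = 1.
Farmer 3: others sum to 31; max(0, 45 - 31) = 14.
Farmer 4: others sum to 49; max(0, 45 - 49) = 0.
Total collected = 0 + 1 + 14 + 0 = 15.

15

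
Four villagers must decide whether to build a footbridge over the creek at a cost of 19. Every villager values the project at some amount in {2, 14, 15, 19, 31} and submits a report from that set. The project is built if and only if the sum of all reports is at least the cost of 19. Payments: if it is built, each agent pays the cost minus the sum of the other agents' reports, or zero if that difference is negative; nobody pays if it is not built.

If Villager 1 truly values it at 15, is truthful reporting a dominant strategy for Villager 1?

Check each profile of the others' reports and compare truth against every alternative report.
Others report (2, 2, 15): truth gives 15, best alternative gives 15.
Others report (2, 2, 19): truth gives 15, best alternative gives 15.
Others report (2, 2, 31): truth gives 15, best alternative gives 15.
Others report (2, 14, 14): truth gives 15, best alternative gives 15.
Others report (2, 14, 15): truth gives 15, best alternative gives 15.
Others report (2, 14, 19): truth gives 15, best alternative gives 15.
(Remaining 119 profiles checked similarly; truth is weakly best in each.)
In every case the truthful report is at least as good as any alternative, so it is a dominant strategy.

Yes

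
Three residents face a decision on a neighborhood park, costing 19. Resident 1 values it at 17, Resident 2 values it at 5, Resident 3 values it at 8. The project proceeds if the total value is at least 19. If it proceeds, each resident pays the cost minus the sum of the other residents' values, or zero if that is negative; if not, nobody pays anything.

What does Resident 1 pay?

6

Total value 30 ≥ cost 19, so the project is built.
The other residents' values sum to 13.
Cost minus that sum is 19 - 13 = 6.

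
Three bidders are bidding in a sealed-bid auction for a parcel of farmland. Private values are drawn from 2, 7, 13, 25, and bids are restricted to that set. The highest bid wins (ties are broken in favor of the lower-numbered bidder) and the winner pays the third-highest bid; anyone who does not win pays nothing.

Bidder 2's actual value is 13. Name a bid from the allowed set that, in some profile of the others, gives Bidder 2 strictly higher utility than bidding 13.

25

Suppose Bidder 1 bids 2 and Bidder 3 bids 25.
Bid 13: loses, pays 0, utility 0.
Bid 25: wins, pays 2, utility 13 - 2 = 11.
So bidding 25 beats truth here (11 > 0).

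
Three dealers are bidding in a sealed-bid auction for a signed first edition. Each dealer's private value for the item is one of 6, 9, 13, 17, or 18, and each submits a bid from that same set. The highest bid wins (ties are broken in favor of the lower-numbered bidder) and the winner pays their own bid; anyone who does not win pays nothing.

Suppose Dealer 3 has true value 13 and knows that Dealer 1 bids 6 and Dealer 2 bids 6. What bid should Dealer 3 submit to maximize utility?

Bid 6: loses, pays 0, utility 0.
Bid 9: wins, pays 9, utility 13 - 9 = 4.
Bid 13: wins, pays 13, utility 13 - 13 = 0.
Bid 17: wins, pays 17, utility 13 - 17 = -4.
Bid 18: wins, pays 18, utility 13 - 18 = -5.
The best choice is 9 with utility 4.

9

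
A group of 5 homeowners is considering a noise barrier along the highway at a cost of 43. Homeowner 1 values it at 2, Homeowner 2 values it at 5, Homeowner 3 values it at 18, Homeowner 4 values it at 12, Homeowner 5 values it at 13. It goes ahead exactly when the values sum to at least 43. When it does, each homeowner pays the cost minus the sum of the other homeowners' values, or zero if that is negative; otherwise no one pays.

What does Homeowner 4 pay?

5

Total value 50 ≥ cost 43, so the project is built.
The other homeowners' values sum to 38.
Cost minus that sum is 43 - 38 = 5.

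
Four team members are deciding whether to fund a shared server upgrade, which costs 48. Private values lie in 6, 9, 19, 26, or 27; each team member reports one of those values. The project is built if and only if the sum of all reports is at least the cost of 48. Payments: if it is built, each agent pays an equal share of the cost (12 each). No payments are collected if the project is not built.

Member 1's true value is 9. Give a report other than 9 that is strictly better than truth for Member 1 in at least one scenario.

Suppose Member 2 reports 6, Member 3 reports 6 and Member 4 reports 27.
Report 9: project built, pays 12, utility 9 - 12 = -3.
Report 6: project not built, utility 0.
So reporting 6 beats truth here (0 > -3).

6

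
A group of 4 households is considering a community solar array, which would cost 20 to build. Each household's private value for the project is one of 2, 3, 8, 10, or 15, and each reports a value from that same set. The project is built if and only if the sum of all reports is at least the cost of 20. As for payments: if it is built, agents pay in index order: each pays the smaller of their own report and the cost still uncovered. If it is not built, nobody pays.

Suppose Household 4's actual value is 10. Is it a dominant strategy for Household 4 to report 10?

Yes

Check each profile of the others' reports and compare truth against every alternative report.
Others report (2, 3, 15): truth gives 10, best alternative gives 10.
Others report (2, 8, 10): truth gives 10, best alternative gives 10.
Others report (2, 8, 15): truth gives 10, best alternative gives 10.
Others report (2, 10, 8): truth gives 10, best alternative gives 10.
Others report (2, 10, 10): truth gives 10, best alternative gives 10.
Others report (2, 10, 15): truth gives 10, best alternative gives 10.
(Remaining 119 profiles checked similarly; truth is weakly best in each.)
In every case the truthful report is at least as good as any alternative, so it is a dominant strategy.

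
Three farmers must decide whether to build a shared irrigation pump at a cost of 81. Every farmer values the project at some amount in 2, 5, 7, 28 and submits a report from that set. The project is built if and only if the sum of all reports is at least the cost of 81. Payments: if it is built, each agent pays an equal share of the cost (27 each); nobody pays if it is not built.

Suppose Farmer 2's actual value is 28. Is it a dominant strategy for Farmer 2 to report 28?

Yes

Check each profile of the others' reports and compare truth against every alternative report.
Others report (28, 28): truth gives 1, best alternative gives 0.
Others report (2, 2): truth gives 0, best alternative gives 0.
Others report (2, 5): truth gives 0, best alternative gives 0.
Others report (2, 7): truth gives 0, best alternative gives 0.
Others report (2, 28): truth gives 0, best alternative gives 0.
Others report (5, 2): truth gives 0, best alternative gives 0.
(Remaining 10 profiles checked similarly; truth is weakly best in each.)
In every case the truthful report is at least as good as any alternative, so it is a dominant strategy.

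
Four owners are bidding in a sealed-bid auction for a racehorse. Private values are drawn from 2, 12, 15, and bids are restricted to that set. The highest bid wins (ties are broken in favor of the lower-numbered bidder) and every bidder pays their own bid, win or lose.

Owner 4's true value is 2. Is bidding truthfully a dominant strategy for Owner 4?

Check each profile of the others' bids and compare truth against every alternative bid.
Others bid (2, 2, 12): truth gives -2, best alternative gives -12.
Others bid (2, 2, 15): truth gives -2, best alternative gives -12.
Others bid (2, 12, 2): truth gives -2, best alternative gives -12.
Others bid (2, 12, 12): truth gives -2, best alternative gives -12.
Others bid (2, 12, 15): truth gives -2, best alternative gives -12.
Others bid (2, 15, 2): truth gives -2, best alternative gives -12.
(Remaining 21 profiles checked similarly; truth is weakly best in each.)
In every case the truthful bid is at least as good as any alternative, so it is a dominant strategy.

Yes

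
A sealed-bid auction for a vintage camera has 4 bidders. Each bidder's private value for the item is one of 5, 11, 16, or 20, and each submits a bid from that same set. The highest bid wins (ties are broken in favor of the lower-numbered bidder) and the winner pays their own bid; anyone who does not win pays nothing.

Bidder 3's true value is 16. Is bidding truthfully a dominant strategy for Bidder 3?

Consider the case where Bidder 1 bids 5, Bidder 2 bids 5 and Bidder 4 bids 5.
Truthful bid 16: wins, pays 16, utility 16 - 16 = 0.
Bid 11 instead: wins, pays 11, utility 16 - 11 = 5.
Since 5 > 0, bidding 11 is strictly better here, so truthful bidding is not dominant.

No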